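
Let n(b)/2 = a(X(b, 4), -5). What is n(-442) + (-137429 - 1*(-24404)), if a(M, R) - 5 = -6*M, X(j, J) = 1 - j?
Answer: -118331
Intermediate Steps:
a(M, R) = 5 - 6*M
n(b) = -2 + 12*b (n(b) = 2*(5 - 6*(1 - b)) = 2*(5 + (-6 + 6*b)) = 2*(-1 + 6*b) = -2 + 12*b)
n(-442) + (-137429 - 1*(-24404)) = (-2 + 12*(-442)) + (-137429 - 1*(-24404)) = (-2 - 5304) + (-137429 + 24404) = -5306 - 113025 = -118331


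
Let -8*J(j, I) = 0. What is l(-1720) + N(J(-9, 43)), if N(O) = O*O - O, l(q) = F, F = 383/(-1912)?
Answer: -383/1912 ≈ -0.20031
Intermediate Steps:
F = -383/1912 (F = 383*(-1/1912) = -383/1912 ≈ -0.20031)
J(j, I) = 0 (J(j, I) = -⅛*0 = 0)
l(q) = -383/1912
N(O) = O² - O
l(-1720) + N(J(-9, 43)) = -383/1912 + 0*(-1 + 0) = -383/1912 + 0*(-1) = -383/1912 + 0 = -383/1912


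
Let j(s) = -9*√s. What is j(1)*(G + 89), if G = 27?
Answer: -1044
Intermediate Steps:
j(1)*(G + 89) = (-9*√1)*(27 + 89) = -9*1*116 = -9*116 = -1044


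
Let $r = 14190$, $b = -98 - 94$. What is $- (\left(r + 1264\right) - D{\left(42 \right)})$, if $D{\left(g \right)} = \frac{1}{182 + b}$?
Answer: $- \frac{154541}{10} \approx -15454.0$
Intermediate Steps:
$b = -192$ ($b = -98 - 94 = -192$)
$D{\left(g \right)} = - \frac{1}{10}$ ($D{\left(g \right)} = \frac{1}{182 - 192} = \frac{1}{-10} = - \frac{1}{10}$)
$- (\left(r + 1264\right) - D{\left(42 \right)}) = - (\left(14190 + 1264\right) - - \frac{1}{10}) = - (15454 + \frac{1}{10}) = \left(-1\right) \frac{154541}{10} = - \frac{154541}{10}$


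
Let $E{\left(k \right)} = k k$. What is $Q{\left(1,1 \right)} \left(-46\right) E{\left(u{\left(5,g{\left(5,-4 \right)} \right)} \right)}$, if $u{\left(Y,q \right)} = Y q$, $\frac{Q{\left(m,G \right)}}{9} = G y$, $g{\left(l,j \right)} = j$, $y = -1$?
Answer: $165600$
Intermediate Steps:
$Q{\left(m,G \right)} = - 9 G$ ($Q{\left(m,G \right)} = 9 G \left(-1\right) = 9 \left(- G\right) = - 9 G$)
$E{\left(k \right)} = k^{2}$
$Q{\left(1,1 \right)} \left(-46\right) E{\left(u{\left(5,g{\left(5,-4 \right)} \right)} \right)} = \left(-9\right) 1 \left(-46\right) \left(5 \left(-4\right)\right)^{2} = \left(-9\right) \left(-46\right) \left(-20\right)^{2} = 414 \cdot 400 = 165600$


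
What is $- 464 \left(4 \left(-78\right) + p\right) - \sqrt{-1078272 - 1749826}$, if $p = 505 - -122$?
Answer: $-146160 - i \sqrt{2828098} \approx -1.4616 \cdot 10^{5} - 1681.7 i$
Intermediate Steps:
$p = 627$ ($p = 505 + 122 = 627$)
$- 464 \left(4 \left(-78\right) + p\right) - \sqrt{-1078272 - 1749826} = - 464 \left(4 \left(-78\right) + 627\right) - \sqrt{-1078272 - 1749826} = - 464 \left(-312 + 627\right) - \sqrt{-2828098} = \left(-464\right) 315 - i \sqrt{2828098} = -146160 - i \sqrt{2828098}$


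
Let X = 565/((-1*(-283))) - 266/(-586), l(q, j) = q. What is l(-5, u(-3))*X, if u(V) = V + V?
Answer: -1015920/82919 ≈ -12.252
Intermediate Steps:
u(V) = 2*V
X = 203184/82919 (X = 565/283 - 266*(-1/586) = 565*(1/283) + 133/293 = 565/283 + 133/293 = 203184/82919 ≈ 2.4504)
l(-5, u(-3))*X = -5*203184/82919 = -1015920/82919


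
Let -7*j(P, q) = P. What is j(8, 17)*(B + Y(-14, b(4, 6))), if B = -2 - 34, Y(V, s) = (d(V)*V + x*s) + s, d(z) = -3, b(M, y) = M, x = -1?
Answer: -48/7 ≈ -6.8571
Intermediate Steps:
j(P, q) = -P/7
Y(V, s) = -3*V (Y(V, s) = (-3*V - s) + s = (-s - 3*V) + s = -3*V)
B = -36
j(8, 17)*(B + Y(-14, b(4, 6))) = (-1/7*8)*(-36 - 3*(-14)) = -8*(-36 + 42)/7 = -8/7*6 = -48/7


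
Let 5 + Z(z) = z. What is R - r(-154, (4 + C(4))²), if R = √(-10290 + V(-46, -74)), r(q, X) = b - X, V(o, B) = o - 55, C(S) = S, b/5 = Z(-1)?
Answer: 94 + I*√10391 ≈ 94.0 + 101.94*I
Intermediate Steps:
Z(z) = -5 + z
b = -30 (b = 5*(-5 - 1) = 5*(-6) = -30)
V(o, B) = -55 + o
r(q, X) = -30 - X
R = I*√10391 (R = √(-10290 + (-55 - 46)) = √(-10290 - 101) = √(-10391) = I*√10391 ≈ 101.94*I)
R - r(-154, (4 + C(4))²) = I*√10391 - (-30 - (4 + 4)²) = I*√10391 - (-30 - 1*8²) = I*√10391 - (-30 - 1*64) = I*√10391 - (-30 - 64) = I*√10391 - 1*(-94) = I*√10391 + 94 = 94 + I*√10391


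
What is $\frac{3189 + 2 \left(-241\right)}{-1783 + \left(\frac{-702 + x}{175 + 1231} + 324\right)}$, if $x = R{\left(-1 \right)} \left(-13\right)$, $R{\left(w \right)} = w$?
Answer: $- \frac{3806042}{2052043} \approx -1.8548$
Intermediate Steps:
$x = 13$ ($x = \left(-1\right) \left(-13\right) = 13$)
$\frac{3189 + 2 \left(-241\right)}{-1783 + \left(\frac{-702 + x}{175 + 1231} + 324\right)} = \frac{3189 + 2 \left(-241\right)}{-1783 + \left(\frac{-702 + 13}{175 + 1231} + 324\right)} = \frac{3189 - 482}{-1783 + \left(- \frac{689}{1406} + 324\right)} = \frac{2707}{-1783 + \left(\left(-689\right) \frac{1}{1406} + 324\right)} = \frac{2707}{-1783 + \left(- \frac{689}{1406} + 324\right)} = \frac{2707}{-1783 + \frac{454855}{1406}} = \frac{2707}{- \frac{2052043}{1406}} = 2707 \left(- \frac{1406}{2052043}\right) = - \frac{3806042}{2052043}$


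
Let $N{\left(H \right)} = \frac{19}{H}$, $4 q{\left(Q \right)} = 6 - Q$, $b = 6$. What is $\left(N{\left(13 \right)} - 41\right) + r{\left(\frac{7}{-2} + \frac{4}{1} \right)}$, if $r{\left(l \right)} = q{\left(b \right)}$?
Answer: $- \frac{514}{13} \approx -39.538$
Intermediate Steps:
$q{\left(Q \right)} = \frac{3}{2} - \frac{Q}{4}$ ($q{\left(Q \right)} = \frac{6 - Q}{4} = \frac{3}{2} - \frac{Q}{4}$)
$r{\left(l \right)} = 0$ ($r{\left(l \right)} = \frac{3}{2} - \frac{3}{2} = 0$)
$\left(N{\left(13 \right)} - 41\right) + r{\left(\frac{7}{-2} + \frac{4}{1} \right)} = \left(\frac{19}{13} - 41\right) + 0 = - \frac{514}{13} + 0 = - \frac{514}{13}$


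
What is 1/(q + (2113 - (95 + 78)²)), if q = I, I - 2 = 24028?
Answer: -1/3786 ≈ -0.00026413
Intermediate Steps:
I = 24030 (I = 2 + 24028 = 24030)
q = 24030
1/(q + (2113 - (95 + 78)²)) = 1/(24030 + (2113 - (95 + 78)²)) = 1/(24030 + (2113 - 1*173²)) = 1/(24030 + (2113 - 1*29929)) = 1/(24030 + (2113 - 29929)) = 1/(24030 - 27816) = 1/(-3786) = -1/3786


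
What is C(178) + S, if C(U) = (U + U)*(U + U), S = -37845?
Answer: 88891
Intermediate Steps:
C(U) = 4*U**2 (C(U) = (2*U)*(2*U) = 4*U**2)
C(178) + S = 4*178**2 - 37845 = 4*31684 - 37845 = 126736 - 37845 = 88891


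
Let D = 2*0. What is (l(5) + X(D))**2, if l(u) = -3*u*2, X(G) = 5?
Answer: 625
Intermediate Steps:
D = 0
l(u) = -6*u
(l(5) + X(D))**2 = (-6*5 + 5)**2 = (-30 + 5)**2 = (-25)**2 = 625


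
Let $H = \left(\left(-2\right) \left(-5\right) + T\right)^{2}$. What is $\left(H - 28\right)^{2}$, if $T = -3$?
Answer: $441$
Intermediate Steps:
$H = 49$ ($H = \left(\left(-2\right) \left(-5\right) - 3\right)^{2} = \left(10 - 3\right)^{2} = 7^{2} = 49$)
$\left(H - 28\right)^{2} = \left(49 - 28\right)^{2} = 21^{2} = 441$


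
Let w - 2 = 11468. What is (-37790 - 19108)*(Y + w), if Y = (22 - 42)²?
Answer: -675379260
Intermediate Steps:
w = 11470 (w = 2 + 11468 = 11470)
Y = 400 (Y = (-20)² = 400)
(-37790 - 19108)*(Y + w) = (-37790 - 19108)*(400 + 11470) = -56898*11870 = -675379260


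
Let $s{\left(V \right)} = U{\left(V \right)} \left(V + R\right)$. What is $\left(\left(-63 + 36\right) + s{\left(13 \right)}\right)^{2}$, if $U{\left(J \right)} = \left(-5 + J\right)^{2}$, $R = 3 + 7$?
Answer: $2088025$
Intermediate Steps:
$R = 10$
$s{\left(V \right)} = \left(-5 + V\right)^{2} \left(10 + V\right)$ ($s{\left(V \right)} = \left(-5 + V\right)^{2} \left(V + 10\right) = \left(-5 + V\right)^{2} \left(10 + V\right)$)
$\left(\left(-63 + 36\right) + s{\left(13 \right)}\right)^{2} = \left(\left(-63 + 36\right) + \left(-5 + 13\right)^{2} \left(10 + 13\right)\right)^{2} = \left(-27 + 8^{2} \cdot 23\right)^{2} = \left(-27 + 64 \cdot 23\right)^{2} = \left(-27 + 1472\right)^{2} = 1445^{2} = 2088025$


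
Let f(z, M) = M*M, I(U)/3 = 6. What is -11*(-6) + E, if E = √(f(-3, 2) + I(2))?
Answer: 66 + √22 ≈ 70.690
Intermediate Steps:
I(U) = 18 (I(U) = 3*6 = 18)
f(z, M) = M²
E = √22 (E = √(2² + 18) = √(4 + 18) = √22 ≈ 4.6904)
-11*(-6) + E = -11*(-6) + √22 = 66 + √22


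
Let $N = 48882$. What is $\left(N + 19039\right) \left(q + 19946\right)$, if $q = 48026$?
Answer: $4616726212$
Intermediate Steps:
$\left(N + 19039\right) \left(q + 19946\right) = \left(48882 + 19039\right) \left(48026 + 19946\right) = 67921 \cdot 67972 = 4616726212$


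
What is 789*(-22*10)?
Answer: -173580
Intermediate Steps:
789*(-22*10) = 789*(-220) = -173580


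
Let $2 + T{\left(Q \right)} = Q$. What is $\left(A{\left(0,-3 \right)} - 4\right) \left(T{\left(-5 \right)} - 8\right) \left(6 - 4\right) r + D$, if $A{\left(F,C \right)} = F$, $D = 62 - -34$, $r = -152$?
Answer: $-18144$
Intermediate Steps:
$T{\left(Q \right)} = -2 + Q$
$D = 96$ ($D = 62 + 34 = 96$)
$\left(A{\left(0,-3 \right)} - 4\right) \left(T{\left(-5 \right)} - 8\right) \left(6 - 4\right) r + D = \left(0 - 4\right) \left(\left(-2 - 5\right) - 8\right) \left(6 - 4\right) \left(-152\right) + 96 = - 4 \left(-7 - 8\right) 2 \left(-152\right) + 96 = - 4 \left(\left(-15\right) 2\right) \left(-152\right) + 96 = \left(-4\right) \left(-30\right) \left(-152\right) + 96 = 120 \left(-152\right) + 96 = -18240 + 96 = -18144$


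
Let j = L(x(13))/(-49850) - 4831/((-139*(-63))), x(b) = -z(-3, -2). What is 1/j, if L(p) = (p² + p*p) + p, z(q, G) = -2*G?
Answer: -218268225/120535273 ≈ -1.8108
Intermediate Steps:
x(b) = -4 (x(b) = -(-2)*(-2) = -1*4 = -4)
L(p) = p + 2*p² (L(p) = (p² + p²) + p = 2*p² + p = p + 2*p²)
j = -120535273/218268225 (j = -4*(1 + 2*(-4))/(-49850) - 4831/((-139*(-63))) = -4*(1 - 8)*(-1/49850) - 4831/8757 = -4*(-7)*(-1/49850) - 4831*1/8757 = 28*(-1/49850) - 4831/8757 = -14/24925 - 4831/8757 = -120535273/218268225 ≈ -0.55223)
1/j = 1/(-120535273/218268225) = -218268225/120535273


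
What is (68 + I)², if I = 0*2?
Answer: 4624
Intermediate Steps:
I = 0
(68 + I)² = (68 + 0)² = 68² = 4624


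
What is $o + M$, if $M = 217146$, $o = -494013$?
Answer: $-276867$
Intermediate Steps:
$o + M = -494013 + 217146 = -276867$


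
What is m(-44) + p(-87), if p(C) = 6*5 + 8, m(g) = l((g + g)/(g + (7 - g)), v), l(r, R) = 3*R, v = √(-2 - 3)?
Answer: 38 + 3*I*√5 ≈ 38.0 + 6.7082*I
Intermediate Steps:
v = I*√5 (v = √(-5) = I*√5 ≈ 2.2361*I)
m(g) = 3*I*√5 (m(g) = 3*(I*√5) = 3*I*√5)
p(C) = 38 (p(C) = 30 + 8 = 38)
m(-44) + p(-87) = 3*I*√5 + 38 = 38 + 3*I*√5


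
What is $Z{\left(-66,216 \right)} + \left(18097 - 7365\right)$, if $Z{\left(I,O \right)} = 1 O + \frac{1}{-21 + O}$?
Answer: $\frac{2134861}{195} \approx 10948.0$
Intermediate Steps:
$Z{\left(I,O \right)} = O + \frac{1}{-21 + O}$
$Z{\left(-66,216 \right)} + \left(18097 - 7365\right) = \frac{1 + 216^{2} - 4536}{-21 + 216} + \left(18097 - 7365\right) = \frac{1 + 46656 - 4536}{195} + 10732 = \frac{1}{195} \cdot 42121 + 10732 = \frac{42121}{195} + 10732 = \frac{2134861}{195}$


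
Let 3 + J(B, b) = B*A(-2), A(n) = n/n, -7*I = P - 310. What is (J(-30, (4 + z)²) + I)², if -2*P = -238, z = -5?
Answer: 1600/49 ≈ 32.653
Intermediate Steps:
P = 119 (P = -½*(-238) = 119)
I = 191/7 (I = -(119 - 310)/7 = -⅐*(-191) = 191/7 ≈ 27.286)
A(n) = 1
J(B, b) = -3 + B (J(B, b) = -3 + B*1 = -3 + B)
(J(-30, (4 + z)²) + I)² = ((-3 - 30) + 191/7)² = (-33 + 191/7)² = (-40/7)² = 1600/49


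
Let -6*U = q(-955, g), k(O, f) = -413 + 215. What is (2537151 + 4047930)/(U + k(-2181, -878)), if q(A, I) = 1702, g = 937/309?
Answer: -19755243/1445 ≈ -13671.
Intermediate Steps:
g = 937/309 (g = 937*(1/309) = 937/309 ≈ 3.0324)
k(O, f) = -198
U = -851/3 (U = -⅙*1702 = -851/3 ≈ -283.67)
(2537151 + 4047930)/(U + k(-2181, -878)) = (2537151 + 4047930)/(-851/3 - 198) = 6585081/(-1445/3) = 6585081*(-3/1445) = -19755243/1445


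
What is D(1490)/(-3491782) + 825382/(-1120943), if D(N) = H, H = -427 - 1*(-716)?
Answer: -7984426491/10842350666 ≈ -0.73641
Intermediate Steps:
H = 289 (H = -427 + 716 = 289)
D(N) = 289
D(1490)/(-3491782) + 825382/(-1120943) = 289/(-3491782) + 825382/(-1120943) = 289*(-1/3491782) + 825382*(-1/1120943) = -289/3491782 - 825382/1120943 = -7984426491/10842350666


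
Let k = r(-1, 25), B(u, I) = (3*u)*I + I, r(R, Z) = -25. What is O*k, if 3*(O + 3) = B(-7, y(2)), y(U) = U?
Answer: 1225/3 ≈ 408.33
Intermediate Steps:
B(u, I) = I + 3*I*u (B(u, I) = 3*I*u + I = I + 3*I*u)
k = -25
O = -49/3 (O = -3 + (2*(1 + 3*(-7)))/3 = -3 + (2*(1 - 21))/3 = -3 + (2*(-20))/3 = -3 + (⅓)*(-40) = -3 - 40/3 = -49/3 ≈ -16.333)
O*k = -49/3*(-25) = 1225/3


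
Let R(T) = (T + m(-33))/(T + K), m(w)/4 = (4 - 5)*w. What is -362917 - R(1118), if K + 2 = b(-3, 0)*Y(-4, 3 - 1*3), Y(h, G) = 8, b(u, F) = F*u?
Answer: -202508311/558 ≈ -3.6292e+5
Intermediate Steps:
m(w) = -4*w (m(w) = 4*((4 - 5)*w) = 4*(-w) = -4*w)
K = -2 (K = -2 + (0*(-3))*8 = -2 + 0*8 = -2 + 0 = -2)
R(T) = (132 + T)/(-2 + T) (R(T) = (T - 4*(-33))/(T - 2) = (T + 132)/(-2 + T) = (132 + T)/(-2 + T))
-362917 - R(1118) = -362917 - (132 + 1118)/(-2 + 1118) = -362917 - 1250/1116 = -362917 - 1*625/558 = -362917 - 625/558 = -202508311/558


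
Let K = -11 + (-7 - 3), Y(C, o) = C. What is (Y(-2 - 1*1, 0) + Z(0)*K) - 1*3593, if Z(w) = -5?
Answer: -3491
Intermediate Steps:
K = -21 (K = -11 - 10 = -21)
(Y(-2 - 1*1, 0) + Z(0)*K) - 1*3593 = ((-2 - 1*1) - 5*(-21)) - 1*3593 = ((-2 - 1) + 105) - 3593 = (-3 + 105) - 3593 = 102 - 3593 = -3491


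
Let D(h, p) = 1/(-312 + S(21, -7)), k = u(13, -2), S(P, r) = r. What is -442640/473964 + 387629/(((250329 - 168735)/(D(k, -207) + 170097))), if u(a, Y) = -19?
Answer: 37761089575877933/46729414161 ≈ 8.0808e+5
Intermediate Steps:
k = -19
D(h, p) = -1/319 (D(h, p) = 1/(-312 - 7) = 1/(-319) = -1/319)
-442640/473964 + 387629/(((250329 - 168735)/(D(k, -207) + 170097))) = -442640/473964 + 387629/(((250329 - 168735)/(-1/319 + 170097))) = -442640*1/473964 + 387629/((81594/(54260942/319))) = -110660/118491 + 387629/((81594*(319/54260942))) = -110660/118491 + 387629/(13014243/27130471) = -110660/118491 + 387629*(27130471/13014243) = -110660/118491 + 956050667569/1183113 = 37761089575877933/46729414161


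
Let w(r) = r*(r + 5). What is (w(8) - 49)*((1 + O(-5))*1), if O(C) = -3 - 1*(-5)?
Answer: 165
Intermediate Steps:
O(C) = 2 (O(C) = -3 + 5 = 2)
w(r) = r*(5 + r)
(w(8) - 49)*((1 + O(-5))*1) = (8*(5 + 8) - 49)*((1 + 2)*1) = (8*13 - 49)*(3*1) = (104 - 49)*3 = 55*3 = 165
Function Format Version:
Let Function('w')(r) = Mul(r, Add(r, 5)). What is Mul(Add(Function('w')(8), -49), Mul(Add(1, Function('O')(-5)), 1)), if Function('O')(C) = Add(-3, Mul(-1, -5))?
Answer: 165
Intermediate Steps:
Function('O')(C) = 2 (Function('O')(C) = Add(-3, 5) = 2)
Function('w')(r) = Mul(r, Add(5, r))
Mul(Add(Function('w')(8), -49), Mul(Add(1, Function('O')(-5)), 1)) = Mul(Add(Mul(8, Add(5, 8)), -49), Mul(Add(1, 2), 1)) = Mul(Add(Mul(8, 13), -49), Mul(3, 1)) = Mul(Add(104, -49), 3) = Mul(55, 3) = 165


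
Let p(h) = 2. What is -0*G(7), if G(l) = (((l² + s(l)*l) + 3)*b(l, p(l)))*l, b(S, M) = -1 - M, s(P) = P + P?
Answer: 0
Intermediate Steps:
s(P) = 2*P
G(l) = l*(-9 - 9*l²) (G(l) = (((l² + (2*l)*l) + 3)*(-1 - 1*2))*l = (((l² + 2*l²) + 3)*(-1 - 2))*l = ((3*l² + 3)*(-3))*l = ((3 + 3*l²)*(-3))*l = (-9 - 9*l²)*l = l*(-9 - 9*l²))
-0*G(7) = -0*(-9*7*(1 + 7²)) = -0*(-9*7*(1 + 49)) = -0*(-9*7*50) = -0*(-3150) = -9*0 = 0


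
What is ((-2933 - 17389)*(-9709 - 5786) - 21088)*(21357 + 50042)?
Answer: 22481281894498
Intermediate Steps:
((-2933 - 17389)*(-9709 - 5786) - 21088)*(21357 + 50042) = (-20322*(-15495) - 21088)*71399 = (314889390 - 21088)*71399 = 314868302*71399 = 22481281894498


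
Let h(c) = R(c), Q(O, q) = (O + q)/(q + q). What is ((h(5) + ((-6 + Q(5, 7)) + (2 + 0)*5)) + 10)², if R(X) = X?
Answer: 19321/49 ≈ 394.31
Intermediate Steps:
Q(O, q) = (O + q)/(2*q) (Q(O, q) = (O + q)/((2*q)) = (O + q)*(1/(2*q)) = (O + q)/(2*q))
h(c) = c
((h(5) + ((-6 + Q(5, 7)) + (2 + 0)*5)) + 10)² = ((5 + ((-6 + (½)*(5 + 7)/7) + (2 + 0)*5)) + 10)² = ((5 + ((-6 + (½)*(⅐)*12) + 2*5)) + 10)² = ((5 + ((-6 + 6/7) + 10)) + 10)² = ((5 + (-36/7 + 10)) + 10)² = ((5 + 34/7) + 10)² = (69/7 + 10)² = (139/7)² = 19321/49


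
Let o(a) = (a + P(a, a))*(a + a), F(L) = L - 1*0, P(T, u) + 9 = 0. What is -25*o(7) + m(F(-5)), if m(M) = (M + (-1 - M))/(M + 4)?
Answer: 701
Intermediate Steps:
P(T, u) = -9 (P(T, u) = -9 + 0 = -9)
F(L) = L (F(L) = L + 0 = L)
o(a) = 2*a*(-9 + a) (o(a) = (a - 9)*(a + a) = (-9 + a)*(2*a) = 2*a*(-9 + a))
m(M) = -1/(4 + M)
-25*o(7) + m(F(-5)) = -50*7*(-9 + 7) - 1/(4 - 5) = -50*7*(-2) - 1/(-1) = -25*(-28) - 1*(-1) = 700 + 1 = 701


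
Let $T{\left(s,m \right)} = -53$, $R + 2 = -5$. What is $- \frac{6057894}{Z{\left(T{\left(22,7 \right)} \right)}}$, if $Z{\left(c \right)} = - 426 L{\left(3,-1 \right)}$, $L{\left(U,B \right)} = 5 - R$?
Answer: $\frac{1009649}{852} \approx 1185.0$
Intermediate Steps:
$R = -7$ ($R = -2 - 5 = -7$)
$L{\left(U,B \right)} = 12$ ($L{\left(U,B \right)} = 5 - -7 = 5 + 7 = 12$)
$Z{\left(c \right)} = -5112$ ($Z{\left(c \right)} = \left(-426\right) 12 = -5112$)
$- \frac{6057894}{Z{\left(T{\left(22,7 \right)} \right)}} = - \frac{6057894}{-5112} = \left(-6057894\right) \left(- \frac{1}{5112}\right) = \frac{1009649}{852}$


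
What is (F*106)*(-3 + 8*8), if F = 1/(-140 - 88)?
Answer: -3233/114 ≈ -28.360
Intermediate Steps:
F = -1/228 (F = 1/(-228) = -1/228 ≈ -0.0043860)
(F*106)*(-3 + 8*8) = (-1/228*106)*(-3 + 8*8) = -53*(-3 + 64)/114 = -53/114*61 = -3233/114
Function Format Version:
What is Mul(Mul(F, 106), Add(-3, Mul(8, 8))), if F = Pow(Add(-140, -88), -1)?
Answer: Rational(-3233, 114) ≈ -28.360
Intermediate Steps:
F = Rational(-1, 228) (F = Pow(-228, -1) = Rational(-1, 228) ≈ -0.0043860)
Mul(Mul(F, 106), Add(-3, Mul(8, 8))) = Mul(Mul(Rational(-1, 228), 106), Add(-3, Mul(8, 8))) = Mul(Rational(-53, 114), Add(-3, 64)) = Mul(Rational(-53, 114), 61) = Rational(-3233, 114)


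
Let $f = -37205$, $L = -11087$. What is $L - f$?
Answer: $26118$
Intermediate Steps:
$L - f = -11087 - -37205 = -11087 + 37205 = 26118$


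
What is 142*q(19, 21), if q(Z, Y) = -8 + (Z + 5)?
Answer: 2272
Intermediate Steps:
q(Z, Y) = -3 + Z (q(Z, Y) = -8 + (5 + Z) = -3 + Z)
142*q(19, 21) = 142*(-3 + 19) = 142*16 = 2272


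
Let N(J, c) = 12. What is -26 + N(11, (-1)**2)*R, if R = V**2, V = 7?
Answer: 562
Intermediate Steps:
R = 49 (R = 7**2 = 49)
-26 + N(11, (-1)**2)*R = -26 + 12*49 = -26 + 588 = 562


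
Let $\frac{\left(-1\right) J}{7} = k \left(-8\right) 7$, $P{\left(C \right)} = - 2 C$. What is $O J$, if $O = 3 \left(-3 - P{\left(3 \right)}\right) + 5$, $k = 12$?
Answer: $65856$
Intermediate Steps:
$O = 14$ ($O = 3 \left(-3 - \left(-2\right) 3\right) + 5 = 3 \left(-3 - -6\right) + 5 = 3 \left(-3 + 6\right) + 5 = 3 \cdot 3 + 5 = 9 + 5 = 14$)
$J = 4704$ ($J = - 7 \cdot 12 \left(-8\right) 7 = - 7 \left(\left(-96\right) 7\right) = \left(-7\right) \left(-672\right) = 4704$)
$O J = 14 \cdot 4704 = 65856$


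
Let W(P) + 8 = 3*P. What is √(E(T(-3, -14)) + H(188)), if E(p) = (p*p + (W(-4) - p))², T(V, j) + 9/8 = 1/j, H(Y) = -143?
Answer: 263*√22577/3136 ≈ 12.601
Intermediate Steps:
W(P) = -8 + 3*P
T(V, j) = -9/8 + 1/j
E(p) = (-20 + p² - p)² (E(p) = (p*p + ((-8 + 3*(-4)) - p))² = (p² + ((-8 - 12) - p))² = (p² + (-20 - p))² = (-20 + p² - p)²)
√(E(T(-3, -14)) + H(188)) = √((20 + (-9/8 + 1/(-14)) - (-9/8 + 1/(-14))²)² - 143) = √((20 + (-9/8 - 1/14) - (-9/8 - 1/14)²)² - 143) = √((20 - 67/56 - (-67/56)²)² - 143) = √((20 - 67/56 - 1*4489/3136)² - 143) = √((20 - 67/56 - 4489/3136)² - 143) = √((54479/3136)² - 143) = √(2967961441/9834496 - 143) = √(1561628513/9834496) = 263*√22577/3136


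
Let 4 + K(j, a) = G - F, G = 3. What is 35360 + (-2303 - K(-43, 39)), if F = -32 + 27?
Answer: 33053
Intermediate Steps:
F = -5
K(j, a) = 4 (K(j, a) = -4 + (3 - 1*(-5)) = -4 + (3 + 5) = -4 + 8 = 4)
35360 + (-2303 - K(-43, 39)) = 35360 + (-2303 - 1*4) = 35360 + (-2303 - 4) = 35360 - 2307 = 33053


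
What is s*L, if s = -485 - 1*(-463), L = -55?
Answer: 1210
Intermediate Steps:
s = -22 (s = -485 + 463 = -22)
s*L = -22*(-55) = 1210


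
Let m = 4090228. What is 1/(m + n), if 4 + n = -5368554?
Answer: -1/1278330 ≈ -7.8227e-7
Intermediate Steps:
n = -5368558 (n = -4 - 5368554 = -5368558)
1/(m + n) = 1/(4090228 - 5368558) = 1/(-1278330) = -1/1278330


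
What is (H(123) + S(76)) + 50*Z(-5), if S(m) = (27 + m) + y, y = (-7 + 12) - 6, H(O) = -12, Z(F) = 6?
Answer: 390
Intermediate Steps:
y = -1 (y = 5 - 6 = -1)
S(m) = 26 + m (S(m) = (27 + m) - 1 = 26 + m)
(H(123) + S(76)) + 50*Z(-5) = (-12 + (26 + 76)) + 50*6 = (-12 + 102) + 300 = 90 + 300 = 390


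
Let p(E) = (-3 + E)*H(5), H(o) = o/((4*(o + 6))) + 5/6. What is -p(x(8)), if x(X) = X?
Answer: -625/132 ≈ -4.7348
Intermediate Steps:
H(o) = ⅚ + o/(24 + 4*o) (H(o) = o/((4*(6 + o))) + 5*(⅙) = o/(24 + 4*o) + ⅚ = ⅚ + o/(24 + 4*o))
p(E) = -125/44 + 125*E/132 (p(E) = (-3 + E)*((60 + 13*5)/(12*(6 + 5))) = (-3 + E)*((1/12)*(60 + 65)/11) = (-3 + E)*((1/12)*(1/11)*125) = (-3 + E)*(125/132) = -125/44 + 125*E/132)
-p(x(8)) = -(-125/44 + (125/132)*8) = -(-125/44 + 250/33) = -1*625/132 = -625/132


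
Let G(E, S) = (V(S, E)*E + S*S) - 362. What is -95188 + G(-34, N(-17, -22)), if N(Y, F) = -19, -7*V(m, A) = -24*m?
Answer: -650819/7 ≈ -92974.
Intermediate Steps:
V(m, A) = 24*m/7 (V(m, A) = -(-24)*m/7 = 24*m/7)
G(E, S) = -362 + S**2 + 24*E*S/7 (G(E, S) = ((24*S/7)*E + S*S) - 362 = (24*E*S/7 + S**2) - 362 = (S**2 + 24*E*S/7) - 362 = -362 + S**2 + 24*E*S/7)
-95188 + G(-34, N(-17, -22)) = -95188 + (-362 + (-19)**2 + (24/7)*(-34)*(-19)) = -95188 + (-362 + 361 + 15504/7) = -95188 + 15497/7 = -650819/7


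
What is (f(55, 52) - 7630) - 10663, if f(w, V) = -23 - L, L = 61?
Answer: -18377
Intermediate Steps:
f(w, V) = -84 (f(w, V) = -23 - 1*61 = -23 - 61 = -84)
(f(55, 52) - 7630) - 10663 = (-84 - 7630) - 10663 = -7714 - 10663 = -18377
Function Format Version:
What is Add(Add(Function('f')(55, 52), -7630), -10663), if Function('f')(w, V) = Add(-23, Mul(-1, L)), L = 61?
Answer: -18377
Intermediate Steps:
Function('f')(w, V) = -84 (Function('f')(w, V) = Add(-23, Mul(-1, 61)) = Add(-23, -61) = -84)
Add(Add(Function('f')(55, 52), -7630), -10663) = Add(Add(-84, -7630), -10663) = Add(-7714, -10663) = -18377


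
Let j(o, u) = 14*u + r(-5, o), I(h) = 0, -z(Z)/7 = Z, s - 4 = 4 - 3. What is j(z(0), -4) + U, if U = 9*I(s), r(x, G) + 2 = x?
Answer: -63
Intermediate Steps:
s = 5 (s = 4 + (4 - 3) = 4 + 1 = 5)
z(Z) = -7*Z
r(x, G) = -2 + x
j(o, u) = -7 + 14*u (j(o, u) = 14*u + (-2 - 5) = 14*u - 7 = -7 + 14*u)
U = 0 (U = 9*0 = 0)
j(z(0), -4) + U = (-7 + 14*(-4)) + 0 = (-7 - 56) + 0 = -63 + 0 = -63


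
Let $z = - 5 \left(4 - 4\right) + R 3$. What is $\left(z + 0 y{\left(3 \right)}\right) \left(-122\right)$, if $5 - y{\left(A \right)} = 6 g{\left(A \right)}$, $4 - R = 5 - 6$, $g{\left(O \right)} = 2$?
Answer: $-1830$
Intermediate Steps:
$R = 5$ ($R = 4 - \left(5 - 6\right) = 4 - -1 = 4 + 1 = 5$)
$z = 15$ ($z = - 5 \left(4 - 4\right) + 5 \cdot 3 = \left(-5\right) 0 + 15 = 0 + 15 = 15$)
$y{\left(A \right)} = -7$ ($y{\left(A \right)} = 5 - 6 \cdot 2 = 5 - 12 = -7$)
$\left(z + 0 y{\left(3 \right)}\right) \left(-122\right) = \left(15 + 0 \left(-7\right)\right) \left(-122\right) = \left(15 + 0\right) \left(-122\right) = 15 \left(-122\right) = -1830$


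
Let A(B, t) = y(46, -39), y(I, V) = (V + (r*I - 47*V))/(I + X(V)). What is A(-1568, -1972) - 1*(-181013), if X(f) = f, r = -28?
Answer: 1267597/7 ≈ 1.8109e+5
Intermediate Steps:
y(I, V) = (-46*V - 28*I)/(I + V) (y(I, V) = (V + (-28*I - 47*V))/(I + V) = (V + (-47*V - 28*I))/(I + V) = (-46*V - 28*I)/(I + V))
A(B, t) = 506/7 (A(B, t) = 2*(-23*(-39) - 14*46)/(46 - 39) = 2*(897 - 644)/7 = 2*(⅐)*253 = 506/7)
A(-1568, -1972) - 1*(-181013) = 506/7 - 1*(-181013) = 506/7 + 181013 = 1267597/7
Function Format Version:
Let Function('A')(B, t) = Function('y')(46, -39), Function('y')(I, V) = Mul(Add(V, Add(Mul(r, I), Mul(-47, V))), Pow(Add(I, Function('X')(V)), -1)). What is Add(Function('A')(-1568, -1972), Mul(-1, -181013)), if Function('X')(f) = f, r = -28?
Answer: Rational(1267597, 7) ≈ 1.8109e+5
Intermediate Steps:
Function('y')(I, V) = Mul(Pow(Add(I, V), -1), Add(Mul(-46, V), Mul(-28, I))) (Function('y')(I, V) = Mul(Add(V, Add(Mul(-28, I), Mul(-47, V))), Pow(Add(I, V), -1)) = Mul(Add(V, Add(Mul(-47, V), Mul(-28, I))), Pow(Add(I, V), -1)) = Mul(Add(Mul(-46, V), Mul(-28, I)), Pow(Add(I, V), -1)) = Mul(Pow(Add(I, V), -1), Add(Mul(-46, V), Mul(-28, I))))
Function('A')(B, t) = Rational(506, 7) (Function('A')(B, t) = Mul(2, Pow(Add(46, -39), -1), Add(Mul(-23, -39), Mul(-14, 46))) = Mul(2, Pow(7, -1), Add(897, -644)) = Mul(2, Rational(1, 7), 253) = Rational(506, 7))
Add(Function('A')(-1568, -1972), Mul(-1, -181013)) = Add(Rational(506, 7), Mul(-1, -181013)) = Add(Rational(506, 7), 181013) = Rational(1267597, 7)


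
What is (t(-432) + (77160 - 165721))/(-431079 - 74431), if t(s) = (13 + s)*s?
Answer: -92447/505510 ≈ -0.18288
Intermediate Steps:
t(s) = s*(13 + s)
(t(-432) + (77160 - 165721))/(-431079 - 74431) = (-432*(13 - 432) + (77160 - 165721))/(-431079 - 74431) = (-432*(-419) - 88561)/(-505510) = (181008 - 88561)*(-1/505510) = 92447*(-1/505510) = -92447/505510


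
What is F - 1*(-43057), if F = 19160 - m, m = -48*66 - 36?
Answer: 65421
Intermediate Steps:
m = -3204 (m = -3168 - 36 = -3204)
F = 22364 (F = 19160 - 1*(-3204) = 19160 + 3204 = 22364)
F - 1*(-43057) = 22364 - 1*(-43057) = 22364 + 43057 = 65421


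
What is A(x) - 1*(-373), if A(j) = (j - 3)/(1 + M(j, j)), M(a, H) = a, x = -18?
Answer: 6362/17 ≈ 374.24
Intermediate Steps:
A(j) = (-3 + j)/(1 + j) (A(j) = (j - 3)/(1 + j) = (-3 + j)/(1 + j))
A(x) - 1*(-373) = (-3 - 18)/(1 - 18) - 1*(-373) = -21/(-17) + 373 = -1/17*(-21) + 373 = 21/17 + 373 = 6362/17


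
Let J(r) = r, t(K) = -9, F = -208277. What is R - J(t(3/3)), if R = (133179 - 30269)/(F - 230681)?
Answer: 1923856/219479 ≈ 8.7656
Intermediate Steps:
R = -51455/219479 (R = (133179 - 30269)/(-208277 - 230681) = 102910/(-438958) = 102910*(-1/438958) = -51455/219479 ≈ -0.23444)
R - J(t(3/3)) = -51455/219479 - 1*(-9) = -51455/219479 + 9 = 1923856/219479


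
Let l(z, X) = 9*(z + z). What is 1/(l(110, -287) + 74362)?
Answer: 1/76342 ≈ 1.3099e-5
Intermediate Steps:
l(z, X) = 18*z (l(z, X) = 9*(2*z) = 18*z)
1/(l(110, -287) + 74362) = 1/(18*110 + 74362) = 1/(1980 + 74362) = 1/76342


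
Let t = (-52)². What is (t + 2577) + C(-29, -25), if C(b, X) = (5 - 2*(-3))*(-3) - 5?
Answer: 5243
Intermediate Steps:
t = 2704
C(b, X) = -38 (C(b, X) = (5 + 6)*(-3) - 5 = 11*(-3) - 5 = -33 - 5 = -38)
(t + 2577) + C(-29, -25) = (2704 + 2577) - 38 = 5281 - 38 = 5243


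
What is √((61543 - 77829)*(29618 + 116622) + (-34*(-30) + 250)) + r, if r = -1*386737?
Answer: -386737 + I*√2381663370 ≈ -3.8674e+5 + 48802.0*I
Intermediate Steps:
r = -386737
√((61543 - 77829)*(29618 + 116622) + (-34*(-30) + 250)) + r = √((61543 - 77829)*(29618 + 116622) + (-34*(-30) + 250)) - 386737 = √(-16286*146240 + (1020 + 250)) - 386737 = √(-2381664640 + 1270) - 386737 = √(-2381663370) - 386737 = I*√2381663370 - 386737 = -386737 + I*√2381663370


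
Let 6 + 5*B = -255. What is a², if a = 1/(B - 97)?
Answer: 25/556516 ≈ 4.4922e-5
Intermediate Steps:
B = -261/5 (B = -6/5 + (⅕)*(-255) = -6/5 - 51 = -261/5 ≈ -52.200)
a = -5/746 (a = 1/(-261/5 - 97) = 1/(-746/5) = -5/746 ≈ -0.0067024)
a² = (-5/746)² = 25/556516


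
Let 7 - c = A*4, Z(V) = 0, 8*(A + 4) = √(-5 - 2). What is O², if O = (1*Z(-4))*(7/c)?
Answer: 0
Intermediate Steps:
A = -4 + I*√7/8 (A = -4 + √(-5 - 2)/8 = -4 + √(-7)/8 = -4 + (I*√7)/8 = -4 + I*√7/8 ≈ -4.0 + 0.33072*I)
c = 23 - I*√7/2 (c = 7 - (-4 + I*√7/8)*4 = 7 - (-16 + I*√7/2) = 7 + (16 - I*√7/2) = 23 - I*√7/2 ≈ 23.0 - 1.3229*I)
O = 0 (O = (1*0)*(7/(23 - I*√7/2)) = 0*(7/(23 - I*√7/2)) = 0)
O² = 0² = 0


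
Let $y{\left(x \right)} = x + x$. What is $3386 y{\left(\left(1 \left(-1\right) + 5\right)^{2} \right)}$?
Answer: $108352$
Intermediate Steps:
$y{\left(x \right)} = 2 x$
$3386 y{\left(\left(1 \left(-1\right) + 5\right)^{2} \right)} = 3386 \cdot 2 \left(1 \left(-1\right) + 5\right)^{2} = 3386 \cdot 2 \left(-1 + 5\right)^{2} = 3386 \cdot 2 \cdot 4^{2} = 3386 \cdot 2 \cdot 16 = 3386 \cdot 32 = 108352$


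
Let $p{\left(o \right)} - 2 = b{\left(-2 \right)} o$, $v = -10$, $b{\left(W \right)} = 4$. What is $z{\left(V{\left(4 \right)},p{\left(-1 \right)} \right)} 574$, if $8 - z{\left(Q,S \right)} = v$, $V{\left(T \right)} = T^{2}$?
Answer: $10332$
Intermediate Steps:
$p{\left(o \right)} = 2 + 4 o$
$z{\left(Q,S \right)} = 18$ ($z{\left(Q,S \right)} = 8 - -10 = 8 + 10 = 18$)
$z{\left(V{\left(4 \right)},p{\left(-1 \right)} \right)} 574 = 18 \cdot 574 = 10332$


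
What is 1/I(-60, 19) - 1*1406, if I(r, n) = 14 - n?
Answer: -7031/5 ≈ -1406.2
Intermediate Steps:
1/I(-60, 19) - 1*1406 = 1/(14 - 1*19) - 1*1406 = 1/(14 - 19) - 1406 = 1/(-5) - 1406 = -⅕ - 1406 = -7031/5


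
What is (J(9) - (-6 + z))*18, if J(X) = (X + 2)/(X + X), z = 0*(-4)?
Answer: 119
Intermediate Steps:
z = 0
J(X) = (2 + X)/(2*X) (J(X) = (2 + X)/((2*X)) = (2 + X)*(1/(2*X)) = (2 + X)/(2*X))
(J(9) - (-6 + z))*18 = ((1/2)*(2 + 9)/9 - (-6 + 0))*18 = ((1/2)*(1/9)*11 - 1*(-6))*18 = (11/18 + 6)*18 = (119/18)*18 = 119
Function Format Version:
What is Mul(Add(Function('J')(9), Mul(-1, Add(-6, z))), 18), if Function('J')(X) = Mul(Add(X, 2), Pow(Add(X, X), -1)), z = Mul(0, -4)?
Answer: 119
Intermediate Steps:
z = 0
Function('J')(X) = Mul(Rational(1, 2), Pow(X, -1), Add(2, X)) (Function('J')(X) = Mul(Add(2, X), Pow(Mul(2, X), -1)) = Mul(Add(2, X), Mul(Rational(1, 2), Pow(X, -1))) = Mul(Rational(1, 2), Pow(X, -1), Add(2, X)))
Mul(Add(Function('J')(9), Mul(-1, Add(-6, z))), 18) = Mul(Add(Mul(Rational(1, 2), Pow(9, -1), Add(2, 9)), Mul(-1, Add(-6, 0))), 18) = Mul(Add(Mul(Rational(1, 2), Rational(1, 9), 11), Mul(-1, -6)), 18) = Mul(Add(Rational(11, 18), 6), 18) = Mul(Rational(119, 18), 18) = 119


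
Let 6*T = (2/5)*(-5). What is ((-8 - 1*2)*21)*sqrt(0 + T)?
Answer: -70*I*sqrt(3) ≈ -121.24*I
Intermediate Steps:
T = -1/3 (T = ((2/5)*(-5))/6 = (1/6)*(-2) = -1/3 ≈ -0.33333)
((-8 - 1*2)*21)*sqrt(0 + T) = ((-8 - 1*2)*21)*sqrt(0 - 1/3) = ((-8 - 2)*21)*sqrt(-1/3) = (-10*21)*(I*sqrt(3)/3) = -70*I*sqrt(3)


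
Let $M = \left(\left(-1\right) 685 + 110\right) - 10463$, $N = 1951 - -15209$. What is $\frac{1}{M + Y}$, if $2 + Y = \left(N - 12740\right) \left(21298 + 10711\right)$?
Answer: $\frac{1}{141468740} \approx 7.0687 \cdot 10^{-9}$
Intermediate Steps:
$N = 17160$ ($N = 1951 + 15209 = 17160$)
$Y = 141479778$ ($Y = -2 + \left(17160 - 12740\right) \left(21298 + 10711\right) = -2 + 4420 \cdot 32009 = -2 + 141479780 = 141479778$)
$M = -11038$ ($M = \left(-685 + 110\right) - 10463 = -575 - 10463 = -11038$)
$\frac{1}{M + Y} = \frac{1}{-11038 + 141479778} = \frac{1}{141468740}$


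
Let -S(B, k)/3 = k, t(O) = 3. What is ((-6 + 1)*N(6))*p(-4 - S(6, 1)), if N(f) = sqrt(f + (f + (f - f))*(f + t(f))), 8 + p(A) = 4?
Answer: 40*sqrt(15) ≈ 154.92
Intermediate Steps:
S(B, k) = -3*k
p(A) = -4 (p(A) = -8 + 4 = -4)
N(f) = sqrt(f + f*(3 + f)) (N(f) = sqrt(f + (f + (f - f))*(f + 3)) = sqrt(f + (f + 0)*(3 + f)) = sqrt(f + f*(3 + f)))
((-6 + 1)*N(6))*p(-4 - S(6, 1)) = ((-6 + 1)*sqrt(6*(4 + 6)))*(-4) = -5*2*sqrt(15)*(-4) = -10*sqrt(15)*(-4) = 40*sqrt(15)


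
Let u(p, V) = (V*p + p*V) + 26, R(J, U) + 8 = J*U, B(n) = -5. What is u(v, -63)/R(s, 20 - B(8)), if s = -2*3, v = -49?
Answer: -3100/79 ≈ -39.240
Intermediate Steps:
s = -6
R(J, U) = -8 + J*U
u(p, V) = 26 + 2*V*p (u(p, V) = (V*p + V*p) + 26 = 2*V*p + 26 = 26 + 2*V*p)
u(v, -63)/R(s, 20 - B(8)) = (26 + 2*(-63)*(-49))/(-8 - 6*(20 - 1*(-5))) = (26 + 6174)/(-8 - 6*(20 + 5)) = 6200/(-8 - 6*25) = 6200/(-8 - 150) = 6200/(-158) = 6200*(-1/158) = -3100/79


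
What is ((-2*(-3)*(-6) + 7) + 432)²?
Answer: 162409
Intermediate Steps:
((-2*(-3)*(-6) + 7) + 432)² = ((6*(-6) + 7) + 432)² = ((-36 + 7) + 432)² = (-29 + 432)² = 403² = 162409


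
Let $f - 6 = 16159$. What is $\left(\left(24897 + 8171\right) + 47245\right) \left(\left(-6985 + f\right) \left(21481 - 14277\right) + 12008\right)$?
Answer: $5312281539864$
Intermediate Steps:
$f = 16165$ ($f = 6 + 16159 = 16165$)
$\left(\left(24897 + 8171\right) + 47245\right) \left(\left(-6985 + f\right) \left(21481 - 14277\right) + 12008\right) = \left(\left(24897 + 8171\right) + 47245\right) \left(\left(-6985 + 16165\right) \left(21481 - 14277\right) + 12008\right) = \left(33068 + 47245\right) \left(9180 \cdot 7204 + 12008\right) = 80313 \left(66132720 + 12008\right) = 80313 \cdot 66144728 = 5312281539864$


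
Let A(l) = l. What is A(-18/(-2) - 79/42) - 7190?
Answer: -301681/42 ≈ -7182.9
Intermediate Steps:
A(-18/(-2) - 79/42) - 7190 = (-18/(-2) - 79/42) - 7190 = (-18*(-½) - 79*1/42) - 7190 = (9 - 79/42) - 7190 = 299/42 - 7190 = -301681/42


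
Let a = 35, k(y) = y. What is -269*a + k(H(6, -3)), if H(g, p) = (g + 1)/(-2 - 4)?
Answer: -56497/6 ≈ -9416.2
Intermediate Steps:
H(g, p) = -⅙ - g/6 (H(g, p) = (1 + g)/(-6) = (1 + g)*(-⅙) = -⅙ - g/6)
-269*a + k(H(6, -3)) = -269*35 + (-⅙ - ⅙*6) = -9415 + (-⅙ - 1) = -9415 - 7/6 = -56497/6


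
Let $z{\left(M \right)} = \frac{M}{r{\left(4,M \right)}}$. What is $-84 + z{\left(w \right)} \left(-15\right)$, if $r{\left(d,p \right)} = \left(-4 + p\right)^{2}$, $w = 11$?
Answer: $- \frac{4281}{49} \approx -87.367$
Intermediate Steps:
$z{\left(M \right)} = \frac{M}{\left(-4 + M\right)^{2}}$
$-84 + z{\left(w \right)} \left(-15\right) = -84 + \frac{11}{\left(-4 + 11\right)^{2}} \left(-15\right) = -84 + \frac{11}{49} \left(-15\right) = -84 - \frac{165}{49} = - \frac{4281}{49}$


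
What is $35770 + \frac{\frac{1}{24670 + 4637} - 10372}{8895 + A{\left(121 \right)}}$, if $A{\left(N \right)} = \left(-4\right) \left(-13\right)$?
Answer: $\frac{9378938034127}{262209729} \approx 35769.0$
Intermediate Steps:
$A{\left(N \right)} = 52$
$35770 + \frac{\frac{1}{24670 + 4637} - 10372}{8895 + A{\left(121 \right)}} = 35770 + \frac{\frac{1}{24670 + 4637} - 10372}{8895 + 52} = 35770 + \frac{\frac{1}{29307} - 10372}{8947} = 35770 + \left(\frac{1}{29307} - 10372\right) \frac{1}{8947} = 35770 - \frac{303972203}{262209729} = \frac{9378938034127}{262209729}$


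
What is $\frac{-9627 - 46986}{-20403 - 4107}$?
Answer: $\frac{18871}{8170} \approx 2.3098$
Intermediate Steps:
$\frac{-9627 - 46986}{-20403 - 4107} = - \frac{56613}{-24510} = \left(-56613\right) \left(- \frac{1}{24510}\right) = \frac{18871}{8170}$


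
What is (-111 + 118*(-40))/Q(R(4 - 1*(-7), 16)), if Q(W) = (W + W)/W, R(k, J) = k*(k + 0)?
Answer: -4831/2 ≈ -2415.5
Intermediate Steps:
R(k, J) = k**2 (R(k, J) = k*k = k**2)
Q(W) = 2 (Q(W) = (2*W)/W = 2)
(-111 + 118*(-40))/Q(R(4 - 1*(-7), 16)) = (-111 + 118*(-40))/2 = (-111 - 4720)*(1/2) = -4831*1/2 = -4831/2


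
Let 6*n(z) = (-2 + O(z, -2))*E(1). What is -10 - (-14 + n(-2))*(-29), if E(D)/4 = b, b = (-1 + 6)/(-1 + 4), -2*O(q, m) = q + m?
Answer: -416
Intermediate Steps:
O(q, m) = -m/2 - q/2 (O(q, m) = -(q + m)/2 = -(m + q)/2 = -m/2 - q/2)
b = 5/3 ≈ 1.6667
E(D) = 20/3 (E(D) = 4*(5/3) = 20/3)
n(z) = -10/9 - 5*z/9 (n(z) = ((-2 + (-½*(-2) - z/2))*(20/3))/6 = ((-2 + (1 - z/2))*(20/3))/6 = ((-1 - z/2)*(20/3))/6 = (-20/3 - 10*z/3)/6 = -10/9 - 5*z/9)
-10 - (-14 + n(-2))*(-29) = -10 - (-14 + (-10/9 - 5/9*(-2)))*(-29) = -10 - (-14 + (-10/9 + 10/9))*(-29) = -10 - (-14 + 0)*(-29) = -10 - (-14)*(-29) = -10 - 1*406 = -10 - 406 = -416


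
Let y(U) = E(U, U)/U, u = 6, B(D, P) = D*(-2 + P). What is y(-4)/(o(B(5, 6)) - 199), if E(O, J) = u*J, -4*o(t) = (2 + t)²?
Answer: -3/160 ≈ -0.018750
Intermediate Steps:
o(t) = -(2 + t)²/4
E(O, J) = 6*J
y(U) = 6 (y(U) = (6*U)/U = 6)
y(-4)/(o(B(5, 6)) - 199) = 6/(-(2 + 5*(-2 + 6))²/4 - 199) = 6/(-(2 + 5*4)²/4 - 199) = 6/(-(2 + 20)²/4 - 199) = 6/(-¼*22² - 199) = 6/(-¼*484 - 199) = 6/(-121 - 199) = 6/(-320) = 6*(-1/320) = -3/160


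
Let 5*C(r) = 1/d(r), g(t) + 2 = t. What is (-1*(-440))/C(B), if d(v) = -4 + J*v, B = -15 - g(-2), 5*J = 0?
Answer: -8800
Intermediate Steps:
J = 0 (J = (⅕)*0 = 0)
g(t) = -2 + t
B = -11 (B = -15 - (-2 - 2) = -15 - 1*(-4) = -15 + 4 = -11)
d(v) = -4 (d(v) = -4 + 0*v = -4 + 0 = -4)
C(r) = -1/20 (C(r) = (⅕)/(-4) = (⅕)*(-¼) = -1/20)
(-1*(-440))/C(B) = (-1*(-440))/(-1/20) = 440*(-20) = -8800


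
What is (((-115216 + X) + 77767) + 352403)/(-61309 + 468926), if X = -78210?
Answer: 236744/407617 ≈ 0.58080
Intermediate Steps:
(((-115216 + X) + 77767) + 352403)/(-61309 + 468926) = (((-115216 - 78210) + 77767) + 352403)/(-61309 + 468926) = ((-193426 + 77767) + 352403)/407617 = (-115659 + 352403)*(1/407617) = 236744*(1/407617) = 236744/407617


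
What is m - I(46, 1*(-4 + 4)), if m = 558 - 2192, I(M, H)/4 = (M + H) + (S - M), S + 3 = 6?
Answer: -1646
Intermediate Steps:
S = 3 (S = -3 + 6 = 3)
I(M, H) = 12 + 4*H (I(M, H) = 4*((M + H) + (3 - M)) = 4*((H + M) + (3 - M)) = 4*(3 + H) = 12 + 4*H)
m = -1634
m - I(46, 1*(-4 + 4)) = -1634 - (12 + 4*(1*(-4 + 4))) = -1634 - (12 + 4*(1*0)) = -1634 - (12 + 4*0) = -1634 - (12 + 0) = -1634 - 1*12 = -1634 - 12 = -1646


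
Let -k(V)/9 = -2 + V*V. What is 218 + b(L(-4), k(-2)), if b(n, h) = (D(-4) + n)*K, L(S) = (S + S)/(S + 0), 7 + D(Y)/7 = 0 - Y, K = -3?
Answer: 275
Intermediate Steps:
D(Y) = -49 - 7*Y (D(Y) = -49 + 7*(0 - Y) = -49 + 7*(-Y) = -49 - 7*Y)
L(S) = 2 (L(S) = (2*S)/S = 2)
k(V) = 18 - 9*V² (k(V) = -9*(-2 + V*V) = -9*(-2 + V²) = 18 - 9*V²)
b(n, h) = 63 - 3*n (b(n, h) = ((-49 - 7*(-4)) + n)*(-3) = ((-49 + 28) + n)*(-3) = (-21 + n)*(-3) = 63 - 3*n)
218 + b(L(-4), k(-2)) = 218 + (63 - 3*2) = 218 + (63 - 6) = 218 + 57 = 275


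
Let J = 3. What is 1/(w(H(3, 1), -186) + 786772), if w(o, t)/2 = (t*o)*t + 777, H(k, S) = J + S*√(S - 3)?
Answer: 497951/500697929666 - 17298*I*√2/250348964833 ≈ 9.9451e-7 - 9.7716e-8*I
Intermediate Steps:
H(k, S) = 3 + S*√(-3 + S) (H(k, S) = 3 + S*√(S - 3) = 3 + S*√(-3 + S))
w(o, t) = 1554 + 2*o*t² (w(o, t) = 2*((t*o)*t + 777) = 2*((o*t)*t + 777) = 2*(o*t² + 777) = 2*(777 + o*t²) = 1554 + 2*o*t²)
1/(w(H(3, 1), -186) + 786772) = 1/((1554 + 2*(3 + 1*√(-3 + 1))*(-186)²) + 786772) = 1/((1554 + 2*(3 + 1*√(-2))*34596) + 786772) = 1/((1554 + 2*(3 + 1*(I*√2))*34596) + 786772) = 1/((1554 + 2*(3 + I*√2)*34596) + 786772) = 1/((1554 + (207576 + 69192*I*√2)) + 786772) = 1/((209130 + 69192*I*√2) + 786772) = 1/(995902 + 69192*I*√2)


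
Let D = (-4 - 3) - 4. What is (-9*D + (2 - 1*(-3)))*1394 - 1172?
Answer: 143804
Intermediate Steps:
D = -11 (D = -7 - 4 = -11)
(-9*D + (2 - 1*(-3)))*1394 - 1172 = (-9*(-11) + (2 - 1*(-3)))*1394 - 1172 = (99 + (2 + 3))*1394 - 1172 = (99 + 5)*1394 - 1172 = 104*1394 - 1172 = 144976 - 1172 = 143804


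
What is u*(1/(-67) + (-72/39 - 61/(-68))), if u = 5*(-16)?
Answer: 1141940/14807 ≈ 77.122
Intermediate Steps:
u = -80
u*(1/(-67) + (-72/39 - 61/(-68))) = -80*(1/(-67) + (-72/39 - 61/(-68))) = -80*(-1/67 + (-72*1/39 - 61*(-1/68))) = -80*(-1/67 + (-24/13 + 61/68)) = -80*(-1/67 - 839/884) = -80*(-57097/59228) = 1141940/14807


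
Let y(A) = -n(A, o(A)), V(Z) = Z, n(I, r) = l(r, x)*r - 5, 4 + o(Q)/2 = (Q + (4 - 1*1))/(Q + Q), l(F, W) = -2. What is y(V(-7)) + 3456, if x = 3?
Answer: 24123/7 ≈ 3446.1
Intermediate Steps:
o(Q) = -8 + (3 + Q)/Q (o(Q) = -8 + 2*((Q + (4 - 1*1))/(Q + Q)) = -8 + 2*((Q + (4 - 1))/((2*Q))) = -8 + 2*((Q + 3)*(1/(2*Q))) = -8 + 2*((3 + Q)*(1/(2*Q))) = -8 + 2*((3 + Q)/(2*Q)) = -8 + (3 + Q)/Q)
n(I, r) = -5 - 2*r (n(I, r) = -2*r - 5 = -5 - 2*r)
y(A) = -9 + 6/A (y(A) = -(-5 - 2*(-7 + 3/A)) = -(-5 + (14 - 6/A)) = -(9 - 6/A) = -9 + 6/A)
y(V(-7)) + 3456 = (-9 + 6/(-7)) + 3456 = (-9 + 6*(-⅐)) + 3456 = (-9 - 6/7) + 3456 = -69/7 + 3456 = 24123/7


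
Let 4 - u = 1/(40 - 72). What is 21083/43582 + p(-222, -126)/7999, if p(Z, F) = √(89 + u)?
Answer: 21083/43582 + √5954/63992 ≈ 0.48496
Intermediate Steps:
u = 129/32 (u = 4 - 1/(40 - 72) = 4 - 1/(-32) = 4 - 1*(-1/32) = 4 + 1/32 = 129/32 ≈ 4.0313)
p(Z, F) = √5954/8 (p(Z, F) = √(89 + 129/32) = √(2977/32) = √5954/8)
21083/43582 + p(-222, -126)/7999 = 21083/43582 + (√5954/8)/7999 = 21083*(1/43582) + (√5954/8)*(1/7999) = 21083/43582 + √5954/63992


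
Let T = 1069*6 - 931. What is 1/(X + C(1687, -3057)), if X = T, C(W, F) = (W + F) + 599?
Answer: 1/4712 ≈ 0.00021222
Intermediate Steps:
C(W, F) = 599 + F + W (C(W, F) = (F + W) + 599 = 599 + F + W)
T = 5483 (T = 6414 - 931 = 5483)
X = 5483
1/(X + C(1687, -3057)) = 1/(5483 + (599 - 3057 + 1687)) = 1/(5483 - 771) = 1/4712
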